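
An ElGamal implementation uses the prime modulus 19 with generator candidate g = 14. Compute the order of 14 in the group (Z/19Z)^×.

Since 14 ∈ (Z/19Z)^×, its order divides φ(19) = 19 − 1 = 18 = 2 · 3^2.
Divisors of 18: 1, 2, 3, 6, 9, 18.
Compute 14^d (mod 19) for the divisors d until we hit 1:
14^1 ≡ 14 (mod 19)
14^2 ≡ 6 (mod 19)
14^3 ≡ 8 (mod 19)
14^6 ≡ 7 (mod 19)
14^9 ≡ 18 (mod 19)
14^18 ≡ 1 (mod 19) ✓
So ord_19(14) = 18.

18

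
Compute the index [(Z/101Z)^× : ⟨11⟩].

1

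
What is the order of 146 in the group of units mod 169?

ord(146) | φ(169) = φ(13^2) = 13·(13−1) = 156 = 2^2 · 3 · 13.
Divisors of 156: 1, 2, 3, 4, 6, 12, 13, 26, 39, 52, 78, 156.
Test each divisor d:
146^1 ≡ 146 (mod 169)
146^2 ≡ 22 (mod 169)
146^3 ≡ 1 (mod 169) ✓
Hence ord(146) = 3.

3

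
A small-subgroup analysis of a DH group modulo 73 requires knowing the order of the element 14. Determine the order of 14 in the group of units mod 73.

72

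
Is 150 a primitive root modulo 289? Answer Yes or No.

Yes

φ(289) = φ(17^2) = 17·(17−1) = 272 = 2^4 · 17.
An element g generates (Z/289Z)^× iff g^(272/q) ≢ 1 (mod 289) for each prime q ∈ {2, 17}.
150^136 ≡ 288 (mod 289)  [q = 2: ≢ 1 ✓]
150^16 ≡ 222 (mod 289)  [q = 17: ≢ 1 ✓]
All checks pass, so 150 has order 272 and is a primitive root modulo 289.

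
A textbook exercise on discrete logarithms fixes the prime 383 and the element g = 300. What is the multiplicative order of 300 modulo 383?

191

ord(300) | φ(383) = 383 − 1 = 382 = 2 · 191.
Divisors of 382: 1, 2, 191, 382.
Test each divisor d:
300^1 ≡ 300 (mod 383)
300^2 ≡ 378 (mod 383)
300^191 ≡ 1 (mod 383) ✓
Therefore the multiplicative order of 300 modulo 383 is 191.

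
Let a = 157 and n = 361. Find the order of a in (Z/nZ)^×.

171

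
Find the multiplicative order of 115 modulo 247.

12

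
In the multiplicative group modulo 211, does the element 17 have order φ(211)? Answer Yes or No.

Yes

φ(211) = 211 − 1 = 210 = 2 · 3 · 5 · 7.
An element g generates (Z/211Z)^× iff g^(210/q) ≢ 1 (mod 211) for each prime q ∈ {2, 3, 5, 7}.
17^105 ≡ 210 (mod 211)  [q = 2: ≢ 1 ✓]
17^70 ≡ 196 (mod 211)  [q = 3: ≢ 1 ✓]
17^42 ≡ 71 (mod 211)  [q = 5: ≢ 1 ✓]
17^30 ≡ 144 (mod 211)  [q = 7: ≢ 1 ✓]
None equal 1, so ord_211(17) = 210: 17 is a primitive root.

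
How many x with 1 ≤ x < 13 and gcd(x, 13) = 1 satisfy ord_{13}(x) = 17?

0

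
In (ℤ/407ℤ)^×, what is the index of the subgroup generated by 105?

18

By Lagrange's theorem, ord_407(105) divides φ(407) = φ(11·37) = (11−1)·(37−1) = 10·36 = 360 = 2^3 · 3^2 · 5.
Divisors of 360: 1, 2, 3, 4, 5, 6, 8, 9, 10, 12, 15, 18, 20, 24, 30, 36, 40, 45, 60, 72, 90, 120, 180, 360.
Check 105^d mod 407 for each divisor in increasing order:
105^1 ≡ 105 (mod 407)
105^2 ≡ 36 (mod 407)
105^3 ≡ 117 (mod 407)
105^4 ≡ 75 (mod 407)
105^5 ≡ 142 (mod 407)
105^6 ≡ 258 (mod 407)
105^8 ≡ 334 (mod 407)
105^9 ≡ 68 (mod 407)
105^10 ≡ 221 (mod 407)
105^12 ≡ 223 (mod 407)
105^15 ≡ 43 (mod 407)
105^18 ≡ 147 (mod 407)
105^20 ≡ 1 (mod 407) ✓
So ord_407(105) = 20, hence |⟨105⟩| = 20.
[(Z/407Z)^× : ⟨105⟩] = 360/20 = 18.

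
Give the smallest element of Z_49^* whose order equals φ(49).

3

φ(49) = φ(7^2) = 7·(7−1) = 42 = 2 · 3 · 7.
g is a primitive root iff g^(42/q) ≢ 1 (mod 49) for each prime q ∈ {2, 3, 7}.
g = 2: 2^21 ≡ 1 — hits 1, so not a primitive root.
g = 3: 3^21 ≡ 48; 3^14 ≡ 30; 3^6 ≡ 43 — none is 1, so 3 is a primitive root.
So 3 is the smallest generator of (Z/49Z)^×.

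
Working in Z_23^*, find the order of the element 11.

22

The order of 11 must divide φ(23) = 23 − 1 = 22 = 2 · 11.
Divisors of 22: 1, 2, 11, 22.
Check 11^d mod 23 for each divisor in increasing order:
11^1 ≡ 11
11^2 ≡ 6
11^11 ≡ 22
11^22 ≡ 1
So ord_23(11) = 22.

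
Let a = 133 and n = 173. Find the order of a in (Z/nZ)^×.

Since 133 ∈ (Z/173Z)^×, its order divides φ(173) = 173 − 1 = 172 = 2^2 · 43.
Divisors of 172: 1, 2, 4, 43, 86, 172.
Check 133^d mod 173 for each divisor in increasing order:
133^1 ≡ 133 (mod 173)
133^2 ≡ 43 (mod 173)
133^4 ≡ 119 (mod 173)
133^43 ≡ 1 (mod 173) ✓
The smallest such exponent is 43, so the order of 133 is 43.

43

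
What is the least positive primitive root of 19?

2

φ(19) = 19 − 1 = 18 = 2 · 3^2.
Test candidates g = 2, 3, … against the prime factors q ∈ {2, 3} of φ(19): g is a generator iff g^(18/q) ≢ 1 for every such q.
g = 2: 2^9 ≡ 18; 2^6 ≡ 7 — none is 1, so 2 is a primitive root.
So 2 is the smallest generator of (Z/19Z)^×.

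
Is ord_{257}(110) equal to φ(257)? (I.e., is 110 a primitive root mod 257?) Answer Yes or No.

Yes

φ(257) = 257 − 1 = 256 = 2^8.
It suffices to check that the order of 110 is not a proper divisor of 256: compute 110^(256/q) for q ∈ {2}.
110^128 ≡ 256 (mod 257)  [q = 2: ≢ 1 ✓]
None equal 1, so ord_257(110) = 256: 110 is a primitive root.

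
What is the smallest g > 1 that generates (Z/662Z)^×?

3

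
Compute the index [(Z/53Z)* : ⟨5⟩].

1

ord(5) | φ(53) = 53 − 1 = 52 = 2^2 · 13.
Divisors of 52: 1, 2, 4, 13, 26, 52.
Check 5^d mod 53 for each divisor in increasing order:
5^1 ≡ 5
5^2 ≡ 25
5^4 ≡ 42
5^13 ≡ 23
5^26 ≡ 52
5^52 ≡ 1
Thus |⟨5⟩| = ord(5) = 52.
The index is φ(53) / ord(5) = 52 / 52 = 1.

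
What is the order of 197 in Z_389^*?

ord(197) | φ(389) = 389 − 1 = 388 = 2^2 · 97.
Divisors of 388: 1, 2, 4, 97, 194, 388.
Check 197^d mod 389 for each divisor in increasing order:
197^1 ≡ 197 (mod 389)
197^2 ≡ 298 (mod 389)
197^4 ≡ 112 (mod 389)
197^97 ≡ 274 (mod 389)
197^194 ≡ 388 (mod 389)
197^388 ≡ 1 (mod 389) ✓
Therefore the multiplicative order of 197 modulo 389 is 388.

388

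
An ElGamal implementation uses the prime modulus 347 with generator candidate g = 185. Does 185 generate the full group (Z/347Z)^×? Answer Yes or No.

φ(347) = 347 − 1 = 346 = 2 · 173.
185 is a primitive root mod 347 iff 185^(φ(347)/q) ≢ 1 for every prime q | φ(347), i.e. q ∈ {2, 173}.
185^173 ≡ 1 (mod 347)  [q = 2: ≡ 1 ✗]
185^2 ≡ 219 (mod 347)  [q = 173: ≢ 1 ✓]
185^173 ≡ 1 shows ord(185) | 173, strictly less than φ(347); not a primitive root.

No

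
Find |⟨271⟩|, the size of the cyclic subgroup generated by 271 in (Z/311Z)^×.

310

The order of 271 must divide φ(311) = 311 − 1 = 310 = 2 · 5 · 31.
Divisors of 310: 1, 2, 5, 10, 31, 62, 155, 310.
Test each divisor d:
271^1 ≡ 271 (mod 311)
271^2 ≡ 45 (mod 311)
271^5 ≡ 171 (mod 311)
271^10 ≡ 7 (mod 311)
271^31 ≡ 275 (mod 311)
271^62 ≡ 52 (mod 311)
271^155 ≡ 310 (mod 311)
271^310 ≡ 1 (mod 311) ✓
So ord_311(271) = 310.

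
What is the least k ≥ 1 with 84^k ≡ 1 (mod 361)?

114

The order of 84 must divide φ(361) = φ(19^2) = 19·(19−1) = 342 = 2 · 3^2 · 19.
Divisors of 342: 1, 2, 3, 6, 9, 18, 19, 38, 57, 114, 171, 342.
Test each divisor d:
84^1 ≡ 84 (mod 361)
84^2 ≡ 197 (mod 361)
84^3 ≡ 303 (mod 361)
84^6 ≡ 115 (mod 361)
84^9 ≡ 189 (mod 361)
84^18 ≡ 343 (mod 361)
84^19 ≡ 293 (mod 361)
84^38 ≡ 292 (mod 361)
84^57 ≡ 360 (mod 361)
84^114 ≡ 1 (mod 361) ✓
Therefore the multiplicative order of 84 modulo 361 is 114.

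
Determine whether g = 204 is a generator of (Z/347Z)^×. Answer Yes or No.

Yes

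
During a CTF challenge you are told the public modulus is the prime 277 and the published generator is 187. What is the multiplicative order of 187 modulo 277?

Since 187 ∈ (Z/277Z)^×, its order divides φ(277) = 277 − 1 = 276 = 2^2 · 3 · 23.
Divisors of 276: 1, 2, 3, 4, 6, 12, 23, 46, 69, 92, 138, 276.
Test each divisor d:
187^1 ≡ 187
187^2 ≡ 67
187^3 ≡ 64
187^4 ≡ 57
187^6 ≡ 218
187^12 ≡ 157
187^23 ≡ 117
187^46 ≡ 116
187^69 ≡ 276
187^92 ≡ 160
187^138 ≡ 1
The smallest such exponent is 138, so the order of 187 is 138.

138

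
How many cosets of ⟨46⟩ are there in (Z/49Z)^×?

2

ord(46) | φ(49) = φ(7^2) = 7·(7−1) = 42 = 2 · 3 · 7.
Divisors of 42: 1, 2, 3, 6, 7, 14, 21, 42.
Evaluate successive powers at the divisors of 42:
46^1 ≡ 46
46^2 ≡ 9
46^3 ≡ 22
46^6 ≡ 43
46^7 ≡ 18
46^14 ≡ 30
46^21 ≡ 1
Thus |⟨46⟩| = ord(46) = 21.
The index is φ(49) / ord(46) = 42 / 21 = 2.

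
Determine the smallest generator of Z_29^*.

2

φ(29) = 29 − 1 = 28 = 2^2 · 7.
Test candidates g = 2, 3, … against the prime factors q ∈ {2, 7} of φ(29): g is a generator iff g^(28/q) ≢ 1 for every such q.
g = 2: 2^14 ≡ 28; 2^4 ≡ 16 — none is 1, so 2 is a primitive root.
The smallest primitive root modulo 29 is 2.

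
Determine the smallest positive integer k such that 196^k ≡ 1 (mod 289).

The order of 196 must divide φ(289) = φ(17^2) = 17·(17−1) = 272 = 2^4 · 17.
Divisors of 272: 1, 2, 4, 8, 16, 17, 34, 68, 136, 272.
Evaluate successive powers at the divisors of 272:
196^1 ≡ 196 (mod 289)
196^2 ≡ 268 (mod 289)
196^4 ≡ 152 (mod 289)
196^8 ≡ 273 (mod 289)
196^16 ≡ 256 (mod 289)
196^17 ≡ 179 (mod 289)
196^34 ≡ 251 (mod 289)
196^68 ≡ 288 (mod 289)
196^136 ≡ 1 (mod 289) ✓
The smallest such exponent is 136, so the order of 196 is 136.

136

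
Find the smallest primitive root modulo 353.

3

φ(353) = 353 − 1 = 352 = 2^5 · 11.
g is a primitive root iff g^(352/q) ≢ 1 (mod 353) for each prime q ∈ {2, 11}.
g = 2: 2^176 ≡ 1 — hits 1, so not a primitive root.
g = 3: 3^176 ≡ 352; 3^32 ≡ 140 — none is 1, so 3 is a primitive root.
The smallest primitive root modulo 353 is 3.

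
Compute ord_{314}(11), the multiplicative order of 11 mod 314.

39

Since 11 ∈ (Z/314Z)^×, its order divides φ(314) = φ(2)·φ(157) = 1·156 = 156 = 2^2 · 3 · 13.
Divisors of 156: 1, 2, 3, 4, 6, 12, 13, 26, 39, 52, 78, 156.
Check 11^d mod 314 for each divisor in increasing order:
11^1 ≡ 11 (mod 314)
11^2 ≡ 121 (mod 314)
11^3 ≡ 75 (mod 314)
11^4 ≡ 197 (mod 314)
11^6 ≡ 287 (mod 314)
11^12 ≡ 101 (mod 314)
11^13 ≡ 169 (mod 314)
11^26 ≡ 301 (mod 314)
11^39 ≡ 1 (mod 314) ✓
So ord_314(11) = 39.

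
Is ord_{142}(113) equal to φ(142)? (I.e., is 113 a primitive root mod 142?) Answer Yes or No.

Yes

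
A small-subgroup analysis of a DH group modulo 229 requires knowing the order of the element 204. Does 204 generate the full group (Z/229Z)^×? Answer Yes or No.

No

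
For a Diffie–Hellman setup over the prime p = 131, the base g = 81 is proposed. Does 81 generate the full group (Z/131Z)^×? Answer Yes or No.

φ(131) = 131 − 1 = 130 = 2 · 5 · 13.
It suffices to check that the order of 81 is not a proper divisor of 130: compute 81^(130/q) for q ∈ {2, 5, 13}.
81^65 ≡ 1 (mod 131)  [q = 2: ≡ 1 ✗]
81^26 ≡ 61 (mod 131)  [q = 5: ≢ 1 ✓]
81^10 ≡ 52 (mod 131)  [q = 13: ≢ 1 ✓]
81^65 ≡ 1 shows ord(81) | 65, strictly less than φ(131); not a primitive root.

No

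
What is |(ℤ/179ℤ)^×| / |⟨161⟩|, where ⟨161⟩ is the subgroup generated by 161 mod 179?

2

Since 161 ∈ (Z/179Z)^×, its order divides φ(179) = 179 − 1 = 178 = 2 · 89.
Divisors of 178: 1, 2, 89, 178.
Evaluate successive powers at the divisors of 178:
161^1 ≡ 161 (mod 179)
161^2 ≡ 145 (mod 179)
161^89 ≡ 1 (mod 179) ✓
Thus |⟨161⟩| = ord(161) = 89.
Index = |(Z/179Z)^×| / |⟨161⟩| = 178 / 89 = 2.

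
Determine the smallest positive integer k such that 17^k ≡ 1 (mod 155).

60

The order of 17 must divide φ(155) = φ(5·31) = (5−1)·(31−1) = 4·30 = 120 = 2^3 · 3 · 5.
Divisors of 120: 1, 2, 3, 4, 5, 6, 8, 10, 12, 15, 20, 24, 30, 40, 60, 120.
Evaluate successive powers at the divisors of 120:
17^1 ≡ 17 (mod 155)
17^2 ≡ 134 (mod 155)
17^3 ≡ 108 (mod 155)
17^4 ≡ 131 (mod 155)
17^5 ≡ 57 (mod 155)
17^6 ≡ 39 (mod 155)
17^8 ≡ 111 (mod 155)
17^10 ≡ 149 (mod 155)
17^12 ≡ 126 (mod 155)
17^15 ≡ 123 (mod 155)
17^20 ≡ 36 (mod 155)
17^24 ≡ 66 (mod 155)
17^30 ≡ 94 (mod 155)
17^40 ≡ 56 (mod 155)
17^60 ≡ 1 (mod 155) ✓
Therefore the multiplicative order of 17 modulo 155 is 60.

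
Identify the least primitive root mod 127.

3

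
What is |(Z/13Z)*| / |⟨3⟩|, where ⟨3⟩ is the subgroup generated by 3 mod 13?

4

ord(3) | φ(13) = 13 − 1 = 12 = 2^2 · 3.
Divisors of 12: 1, 2, 3, 4, 6, 12.
Check 3^d mod 13 for each divisor in increasing order:
3^1 ≡ 3 (mod 13)
3^2 ≡ 9 (mod 13)
3^3 ≡ 1 (mod 13) ✓
Thus |⟨3⟩| = ord(3) = 3.
[(Z/13Z)^× : ⟨3⟩] = 12/3 = 4.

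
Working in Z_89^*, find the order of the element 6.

88

Since 6 ∈ (Z/89Z)^×, its order divides φ(89) = 89 − 1 = 88 = 2^3 · 11.
Divisors of 88: 1, 2, 4, 8, 11, 22, 44, 88.
Compute 6^d (mod 89) for the divisors d until we hit 1:
6^1 ≡ 6 (mod 89)
6^2 ≡ 36 (mod 89)
6^4 ≡ 50 (mod 89)
6^8 ≡ 8 (mod 89)
6^11 ≡ 37 (mod 89)
6^22 ≡ 34 (mod 89)
6^44 ≡ 88 (mod 89)
6^88 ≡ 1 (mod 89) ✓
Therefore the multiplicative order of 6 modulo 89 is 88.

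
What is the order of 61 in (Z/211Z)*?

30

The order of 61 must divide φ(211) = 211 − 1 = 210 = 2 · 3 · 5 · 7.
Divisors of 210: 1, 2, 3, 5, 6, 7, 10, 14, 15, 21, 30, 35, 42, 70, 105, 210.
Test each divisor d:
61^1 ≡ 61
61^2 ≡ 134
61^3 ≡ 156
61^5 ≡ 15
61^6 ≡ 71
61^7 ≡ 111
61^10 ≡ 14
61^14 ≡ 83
61^15 ≡ 210
61^21 ≡ 140
61^30 ≡ 1
So ord_211(61) = 30.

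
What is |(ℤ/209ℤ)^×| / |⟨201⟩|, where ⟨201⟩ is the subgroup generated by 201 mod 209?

12

By Lagrange's theorem, ord_209(201) divides φ(209) = φ(11·19) = (11−1)·(19−1) = 10·18 = 180 = 2^2 · 3^2 · 5.
Divisors of 180: 1, 2, 3, 4, 5, 6, 9, 10, 12, 15, 18, 20, 30, 36, 45, 60, 90, 180.
Evaluate successive powers at the divisors of 180:
201^1 ≡ 201 (mod 209)
201^2 ≡ 64 (mod 209)
201^3 ≡ 115 (mod 209)
201^4 ≡ 125 (mod 209)
201^5 ≡ 45 (mod 209)
201^6 ≡ 58 (mod 209)
201^9 ≡ 191 (mod 209)
201^10 ≡ 144 (mod 209)
201^12 ≡ 20 (mod 209)
201^15 ≡ 1 (mod 209) ✓
Thus |⟨201⟩| = ord(201) = 15.
Index = |(Z/209Z)^×| / |⟨201⟩| = 180 / 15 = 12.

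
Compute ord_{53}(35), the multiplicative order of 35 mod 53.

ord(35) | φ(53) = 53 − 1 = 52 = 2^2 · 13.
Divisors of 52: 1, 2, 4, 13, 26, 52.
Test each divisor d:
35^1 ≡ 35
35^2 ≡ 6
35^4 ≡ 36
35^13 ≡ 30
35^26 ≡ 52
35^52 ≡ 1
Hence ord(35) = 52.

52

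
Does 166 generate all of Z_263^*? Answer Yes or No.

No

φ(263) = 263 − 1 = 262 = 2 · 131.
166 is a primitive root mod 263 iff 166^(φ(263)/q) ≢ 1 for every prime q | φ(263), i.e. q ∈ {2, 131}.
166^131 ≡ 1 (mod 263)  [q = 2: ≡ 1 ✗]
166^2 ≡ 204 (mod 263)  [q = 131: ≢ 1 ✓]
Since 166^131 ≡ 1, the order of 166 divides 131 < 262, so 166 is not a primitive root.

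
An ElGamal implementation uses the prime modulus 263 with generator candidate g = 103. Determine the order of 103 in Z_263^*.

131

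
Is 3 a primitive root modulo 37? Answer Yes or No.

No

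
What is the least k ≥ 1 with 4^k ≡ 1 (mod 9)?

By Lagrange's theorem, ord_9(4) divides φ(9) = φ(3^2) = 3·(3−1) = 6 = 2 · 3.
Divisors of 6: 1, 2, 3, 6.
Test each divisor d:
4^1 ≡ 4 (mod 9)
4^2 ≡ 7 (mod 9)
4^3 ≡ 1 (mod 9) ✓
The smallest such exponent is 3, so the order of 4 is 3.

3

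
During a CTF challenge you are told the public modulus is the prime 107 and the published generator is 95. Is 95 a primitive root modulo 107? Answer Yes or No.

φ(107) = 107 − 1 = 106 = 2 · 53.
Test 95^(106/q) mod 107 for each prime factor q of 106:
95^53 ≡ 106 (mod 107)  [q = 2: ≢ 1 ✓]
95^2 ≡ 37 (mod 107)  [q = 53: ≢ 1 ✓]
Every test exponent gives a nontrivial residue, hence 95 generates the full group.

Yes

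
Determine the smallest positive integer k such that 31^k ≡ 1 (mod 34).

16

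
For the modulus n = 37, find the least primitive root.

2

φ(37) = 37 − 1 = 36 = 2^2 · 3^2.
g is a primitive root iff g^(36/q) ≢ 1 (mod 37) for each prime q ∈ {2, 3}.
g = 2: 2^18 ≡ 36; 2^12 ≡ 26 — none is 1, so 2 is a primitive root.
So 2 is the smallest generator of (Z/37Z)^×.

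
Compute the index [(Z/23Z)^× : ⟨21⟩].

1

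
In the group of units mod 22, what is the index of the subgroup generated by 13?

The order of 13 must divide φ(22) = φ(2)·φ(11) = 1·10 = 10 = 2 · 5.
Divisors of 10: 1, 2, 5, 10.
Test each divisor d:
13^1 ≡ 13
13^2 ≡ 15
13^5 ≡ 21
13^10 ≡ 1
Thus |⟨13⟩| = ord(13) = 10.
[(Z/22Z)^× : ⟨13⟩] = 10/10 = 1.

1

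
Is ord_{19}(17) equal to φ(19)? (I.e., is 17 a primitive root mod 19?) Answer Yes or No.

No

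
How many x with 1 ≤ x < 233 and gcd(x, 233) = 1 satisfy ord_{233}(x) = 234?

0

φ(233) = 233 − 1 = 232 = 2^3 · 29.
(Z/233Z)^× is cyclic (|G| = 232); a cyclic group of order m has exactly φ(d) elements of each order d | m, and none otherwise.
Since 234 ∤ 232, the count is 0.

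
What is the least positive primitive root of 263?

5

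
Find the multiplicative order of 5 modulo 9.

6

ord(5) | φ(9) = φ(3^2) = 3·(3−1) = 6 = 2 · 3.
Divisors of 6: 1, 2, 3, 6.
Check 5^d mod 9 for each divisor in increasing order:
5^1 ≡ 5 (mod 9)
5^2 ≡ 7 (mod 9)
5^3 ≡ 8 (mod 9)
5^6 ≡ 1 (mod 9) ✓
The smallest such exponent is 6, so the order of 5 is 6.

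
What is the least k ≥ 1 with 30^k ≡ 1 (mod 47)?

The order of 30 must divide φ(47) = 47 − 1 = 46 = 2 · 23.
Divisors of 46: 1, 2, 23, 46.
Check 30^d mod 47 for each divisor in increasing order:
30^1 ≡ 30 (mod 47)
30^2 ≡ 7 (mod 47)
30^23 ≡ 46 (mod 47)
30^46 ≡ 1 (mod 47) ✓
The smallest such exponent is 46, so the order of 30 is 46.

46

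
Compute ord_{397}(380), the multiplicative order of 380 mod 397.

132

Since 380 ∈ (Z/397Z)^×, its order divides φ(397) = 397 − 1 = 396 = 2^2 · 3^2 · 11.
Divisors of 396: 1, 2, 3, 4, 6, 9, 11, 12, 18, 22, 33, 36, 44, 66, 99, 132, 198, 396.
Check 380^d mod 397 for each divisor in increasing order:
380^1 ≡ 380 (mod 397)
380^2 ≡ 289 (mod 397)
380^3 ≡ 248 (mod 397)
380^4 ≡ 151 (mod 397)
380^6 ≡ 366 (mod 397)
380^9 ≡ 252 (mod 397)
380^11 ≡ 177 (mod 397)
380^12 ≡ 167 (mod 397)
380^18 ≡ 381 (mod 397)
380^22 ≡ 363 (mod 397)
380^33 ≡ 334 (mod 397)
380^36 ≡ 256 (mod 397)
380^44 ≡ 362 (mod 397)
380^66 ≡ 396 (mod 397)
380^99 ≡ 63 (mod 397)
380^132 ≡ 1 (mod 397) ✓
Therefore the multiplicative order of 380 modulo 397 is 132.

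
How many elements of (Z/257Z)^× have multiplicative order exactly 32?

16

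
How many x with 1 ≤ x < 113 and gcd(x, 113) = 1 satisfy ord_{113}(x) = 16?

8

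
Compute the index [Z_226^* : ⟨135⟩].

ord(135) | φ(226) = φ(2)·φ(113) = 1·112 = 112 = 2^4 · 7.
Divisors of 112: 1, 2, 4, 7, 8, 14, 16, 28, 56, 112.
Evaluate successive powers at the divisors of 112:
135^1 ≡ 135 (mod 226)
135^2 ≡ 145 (mod 226)
135^4 ≡ 7 (mod 226)
135^7 ≡ 69 (mod 226)
135^8 ≡ 49 (mod 226)
135^14 ≡ 15 (mod 226)
135^16 ≡ 141 (mod 226)
135^28 ≡ 225 (mod 226)
135^56 ≡ 1 (mod 226) ✓
Thus |⟨135⟩| = ord(135) = 56.
[(Z/226Z)^× : ⟨135⟩] = 112/56 = 2.

2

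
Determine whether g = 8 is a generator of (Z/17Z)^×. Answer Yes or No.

φ(17) = 17 − 1 = 16 = 2^4.
8 is a primitive root mod 17 iff 8^(φ(17)/q) ≢ 1 for every prime q | φ(17), i.e. q ∈ {2}.
8^8 ≡ 1 (mod 17)  [q = 2: ≡ 1 ✗]
8^8 ≡ 1 shows ord(8) | 8, strictly less than φ(17); not a primitive root.

No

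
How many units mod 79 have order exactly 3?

2

φ(79) = 79 − 1 = 78 = 2 · 3 · 13.
(Z/79Z)^× is cyclic (|G| = 78); a cyclic group of order m has exactly φ(d) elements of each order d | m, and none otherwise.
3 | 78, and φ(3) = 3 − 1 = 2.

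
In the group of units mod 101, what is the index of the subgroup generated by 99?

1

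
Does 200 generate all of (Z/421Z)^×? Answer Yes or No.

Yes

φ(421) = 421 − 1 = 420 = 2^2 · 3 · 5 · 7.
It suffices to check that the order of 200 is not a proper divisor of 420: compute 200^(420/q) for q ∈ {2, 3, 5, 7}.
200^210 ≡ 420 (mod 421)  [q = 2: ≢ 1 ✓]
200^140 ≡ 400 (mod 421)  [q = 3: ≢ 1 ✓]
200^84 ≡ 252 (mod 421)  [q = 5: ≢ 1 ✓]
200^60 ≡ 33 (mod 421)  [q = 7: ≢ 1 ✓]
Every test exponent gives a nontrivial residue, hence 200 generates the full group.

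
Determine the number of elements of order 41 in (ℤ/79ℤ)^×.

0

φ(79) = 79 − 1 = 78 = 2 · 3 · 13.
In a cyclic group of order 78, there are φ(d) elements of order d for each divisor d of 78, and zero for non-divisors.
41 does not divide 78, so no element of (Z/79Z)^× has order 41.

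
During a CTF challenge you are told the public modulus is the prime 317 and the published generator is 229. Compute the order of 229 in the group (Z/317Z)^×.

The order of 229 must divide φ(317) = 317 − 1 = 316 = 2^2 · 79.
Divisors of 316: 1, 2, 4, 79, 158, 316.
Evaluate successive powers at the divisors of 316:
229^1 ≡ 229
229^2 ≡ 136
229^4 ≡ 110
229^79 ≡ 203
229^158 ≡ 316
229^316 ≡ 1
The smallest such exponent is 316, so the order of 229 is 316.

316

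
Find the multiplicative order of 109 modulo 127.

126

By Lagrange's theorem, ord_127(109) divides φ(127) = 127 − 1 = 126 = 2 · 3^2 · 7.
Divisors of 126: 1, 2, 3, 6, 7, 9, 14, 18, 21, 42, 63, 126.
Compute 109^d (mod 127) for the divisors d until we hit 1:
109^1 ≡ 109
109^2 ≡ 70
109^3 ≡ 10
109^6 ≡ 100
109^7 ≡ 105
109^9 ≡ 111
109^14 ≡ 103
109^18 ≡ 2
109^21 ≡ 20
109^42 ≡ 19
109^63 ≡ 126
109^126 ≡ 1
So ord_127(109) = 126.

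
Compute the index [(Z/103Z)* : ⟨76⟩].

ord(76) | φ(103) = 103 − 1 = 102 = 2 · 3 · 17.
Divisors of 102: 1, 2, 3, 6, 17, 34, 51, 102.
Check 76^d mod 103 for each divisor in increasing order:
76^1 ≡ 76 (mod 103)
76^2 ≡ 8 (mod 103)
76^3 ≡ 93 (mod 103)
76^6 ≡ 100 (mod 103)
76^17 ≡ 1 (mod 103) ✓
Thus |⟨76⟩| = ord(76) = 17.
The index is φ(103) / ord(76) = 102 / 17 = 6.

6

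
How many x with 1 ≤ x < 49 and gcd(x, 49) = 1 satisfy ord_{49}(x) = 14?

φ(49) = φ(7^2) = 7·(7−1) = 42 = 2 · 3 · 7.
Since (Z/49Z)^× is cyclic of order 42, the number of elements of order d is φ(d) when d | 42 and 0 otherwise.
14 = 2 · 7 divides 42, and φ(14) = 6.

6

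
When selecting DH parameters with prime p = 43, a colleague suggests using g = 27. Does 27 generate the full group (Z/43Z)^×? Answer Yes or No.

φ(43) = 43 − 1 = 42 = 2 · 3 · 7.
Test 27^(42/q) mod 43 for each prime factor q of 42:
27^21 ≡ 42 (mod 43)  [q = 2: ≢ 1 ✓]
27^14 ≡ 1 (mod 43)  [q = 3: ≡ 1 ✗]
27^6 ≡ 35 (mod 43)  [q = 7: ≢ 1 ✓]
27^14 ≡ 1 shows ord(27) | 14, strictly less than φ(43); not a primitive root.

No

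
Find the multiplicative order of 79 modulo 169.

13

The order of 79 must divide φ(169) = φ(13^2) = 13·(13−1) = 156 = 2^2 · 3 · 13.
Divisors of 156: 1, 2, 3, 4, 6, 12, 13, 26, 39, 52, 78, 156.
Compute 79^d (mod 169) for the divisors d until we hit 1:
79^1 ≡ 79 (mod 169)
79^2 ≡ 157 (mod 169)
79^3 ≡ 66 (mod 169)
79^4 ≡ 144 (mod 169)
79^6 ≡ 131 (mod 169)
79^12 ≡ 92 (mod 169)
79^13 ≡ 1 (mod 169) ✓
Hence ord(79) = 13.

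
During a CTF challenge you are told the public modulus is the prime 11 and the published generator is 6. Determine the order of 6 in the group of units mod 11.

10

The order of 6 must divide φ(11) = 11 − 1 = 10 = 2 · 5.
Divisors of 10: 1, 2, 5, 10.
Compute 6^d (mod 11) for the divisors d until we hit 1:
6^1 ≡ 6 (mod 11)
6^2 ≡ 3 (mod 11)
6^5 ≡ 10 (mod 11)
6^10 ≡ 1 (mod 11) ✓
So ord_11(6) = 10.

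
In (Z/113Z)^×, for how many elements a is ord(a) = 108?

φ(113) = 113 − 1 = 112 = 2^4 · 7.
(Z/113Z)^× is cyclic (|G| = 112); a cyclic group of order m has exactly φ(d) elements of each order d | m, and none otherwise.
Since 108 ∤ 112, the count is 0.

0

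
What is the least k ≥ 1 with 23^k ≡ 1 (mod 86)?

Since 23 ∈ (Z/86Z)^×, its order divides φ(86) = φ(2)·φ(43) = 1·42 = 42 = 2 · 3 · 7.
Divisors of 42: 1, 2, 3, 6, 7, 14, 21, 42.
Evaluate successive powers at the divisors of 42:
23^1 ≡ 23
23^2 ≡ 13
23^3 ≡ 41
23^6 ≡ 47
23^7 ≡ 49
23^14 ≡ 79
23^21 ≡ 1
So ord_86(23) = 21.

21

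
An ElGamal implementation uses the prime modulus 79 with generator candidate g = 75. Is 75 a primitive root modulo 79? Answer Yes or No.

Yes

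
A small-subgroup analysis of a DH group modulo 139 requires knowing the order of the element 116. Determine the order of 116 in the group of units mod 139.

23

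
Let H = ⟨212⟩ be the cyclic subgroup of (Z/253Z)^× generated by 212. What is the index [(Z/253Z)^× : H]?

ord(212) | φ(253) = φ(11·23) = (11−1)·(23−1) = 10·22 = 220 = 2^2 · 5 · 11.
Divisors of 220: 1, 2, 4, 5, 10, 11, 20, 22, 44, 55, 110, 220.
Compute 212^d (mod 253) for the divisors d until we hit 1:
212^1 ≡ 212 (mod 253)
212^2 ≡ 163 (mod 253)
212^4 ≡ 4 (mod 253)
212^5 ≡ 89 (mod 253)
212^10 ≡ 78 (mod 253)
212^11 ≡ 91 (mod 253)
212^20 ≡ 12 (mod 253)
212^22 ≡ 185 (mod 253)
212^44 ≡ 70 (mod 253)
212^55 ≡ 45 (mod 253)
212^110 ≡ 1 (mod 253) ✓
The order of 212 is 110, so the subgroup it generates has 110 elements.
[(Z/253Z)^× : ⟨212⟩] = 220/110 = 2.

2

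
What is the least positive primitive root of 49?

φ(49) = φ(7^2) = 7·(7−1) = 42 = 2 · 3 · 7.
Test candidates g = 2, 3, … against the prime factors q ∈ {2, 3, 7} of φ(49): g is a generator iff g^(42/q) ≢ 1 for every such q.
g = 2: 2^21 ≡ 1 — hits 1, so not a primitive root.
g = 3: 3^21 ≡ 48; 3^14 ≡ 30; 3^6 ≡ 43 — none is 1, so 3 is a primitive root.
So 3 is the smallest generator of (Z/49Z)^×.

3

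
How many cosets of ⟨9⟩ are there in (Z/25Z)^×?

2

ord(9) | φ(25) = φ(5^2) = 5·(5−1) = 20 = 2^2 · 5.
Divisors of 20: 1, 2, 4, 5, 10, 20.
Check 9^d mod 25 for each divisor in increasing order:
9^1 ≡ 9
9^2 ≡ 6
9^4 ≡ 11
9^5 ≡ 24
9^10 ≡ 1
So ord_25(9) = 10, hence |⟨9⟩| = 10.
The index is φ(25) / ord(9) = 20 / 10 = 2.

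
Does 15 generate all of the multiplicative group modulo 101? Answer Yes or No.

φ(101) = 101 − 1 = 100 = 2^2 · 5^2.
Test 15^(100/q) mod 101 for each prime factor q of 100:
15^50 ≡ 100 (mod 101)  [q = 2: ≢ 1 ✓]
15^20 ≡ 87 (mod 101)  [q = 5: ≢ 1 ✓]
Every test exponent gives a nontrivial residue, hence 15 generates the full group.

Yes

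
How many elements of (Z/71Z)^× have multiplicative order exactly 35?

φ(71) = 71 − 1 = 70 = 2 · 5 · 7.
Since (Z/71Z)^× is cyclic of order 70, the number of elements of order d is φ(d) when d | 70 and 0 otherwise.
35 = 5 · 7 divides 70, and φ(35) = 24.

24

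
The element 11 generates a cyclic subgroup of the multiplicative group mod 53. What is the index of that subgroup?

2

Since 11 ∈ (Z/53Z)^×, its order divides φ(53) = 53 − 1 = 52 = 2^2 · 13.
Divisors of 52: 1, 2, 4, 13, 26, 52.
Test each divisor d:
11^1 ≡ 11
11^2 ≡ 15
11^4 ≡ 13
11^13 ≡ 52
11^26 ≡ 1
The order of 11 is 26, so the subgroup it generates has 26 elements.
The index is φ(53) / ord(11) = 52 / 26 = 2.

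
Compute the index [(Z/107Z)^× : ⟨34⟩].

Since 34 ∈ (Z/107Z)^×, its order divides φ(107) = 107 − 1 = 106 = 2 · 53.
Divisors of 106: 1, 2, 53, 106.
Evaluate successive powers at the divisors of 106:
34^1 ≡ 34 (mod 107)
34^2 ≡ 86 (mod 107)
34^53 ≡ 1 (mod 107) ✓
The order of 34 is 53, so the subgroup it generates has 53 elements.
[(Z/107Z)^× : ⟨34⟩] = 106/53 = 2.

2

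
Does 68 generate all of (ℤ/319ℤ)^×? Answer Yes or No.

319 = 11 · 29 is a product of two distinct odd primes, so (Z/319Z)^× ≅ (Z/11Z)^× × (Z/29Z)^× is not cyclic.
No primitive root modulo 319 exists; in particular 68 is not one.

No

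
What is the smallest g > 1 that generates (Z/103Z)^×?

5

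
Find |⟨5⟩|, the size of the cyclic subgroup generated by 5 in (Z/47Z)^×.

ord(5) | φ(47) = 47 − 1 = 46 = 2 · 23.
Divisors of 46: 1, 2, 23, 46.
Evaluate successive powers at the divisors of 46:
5^1 ≡ 5 (mod 47)
5^2 ≡ 25 (mod 47)
5^23 ≡ 46 (mod 47)
5^46 ≡ 1 (mod 47) ✓
So ord_47(5) = 46.

46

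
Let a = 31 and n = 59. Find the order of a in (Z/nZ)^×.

58

The order of 31 must divide φ(59) = 59 − 1 = 58 = 2 · 29.
Divisors of 58: 1, 2, 29, 58.
Test each divisor d:
31^1 ≡ 31 (mod 59)
31^2 ≡ 17 (mod 59)
31^29 ≡ 58 (mod 59)
31^58 ≡ 1 (mod 59) ✓
The smallest such exponent is 58, so the order of 31 is 58.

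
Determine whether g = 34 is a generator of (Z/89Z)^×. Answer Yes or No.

No

φ(89) = 89 − 1 = 88 = 2^3 · 11.
Test 34^(88/q) mod 89 for each prime factor q of 88:
34^44 ≡ 1 (mod 89)  [q = 2: ≡ 1 ✗]
34^8 ≡ 1 (mod 89)  [q = 11: ≡ 1 ✗]
Since 34^44 ≡ 1, the order of 34 divides 44 < 88, so 34 is not a primitive root.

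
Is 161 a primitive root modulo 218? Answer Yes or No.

Yes

φ(218) = φ(2)·φ(109) = 1·108 = 108 = 2^2 · 3^3.
An element g generates (Z/218Z)^× iff g^(108/q) ≢ 1 (mod 218) for each prime q ∈ {2, 3}.
161^54 ≡ 217 (mod 218)  [q = 2: ≢ 1 ✓]
161^36 ≡ 63 (mod 218)  [q = 3: ≢ 1 ✓]
Every test exponent gives a nontrivial residue, hence 161 generates the full group.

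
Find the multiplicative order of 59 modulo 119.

Since 59 ∈ (Z/119Z)^×, its order divides φ(119) = φ(7·17) = (7−1)·(17−1) = 6·16 = 96 = 2^5 · 3.
Divisors of 96: 1, 2, 3, 4, 6, 8, 12, 16, 24, 32, 48, 96.
Check 59^d mod 119 for each divisor in increasing order:
59^1 ≡ 59 (mod 119)
59^2 ≡ 30 (mod 119)
59^3 ≡ 104 (mod 119)
59^4 ≡ 67 (mod 119)
59^6 ≡ 106 (mod 119)
59^8 ≡ 86 (mod 119)
59^12 ≡ 50 (mod 119)
59^16 ≡ 18 (mod 119)
59^24 ≡ 1 (mod 119) ✓
Therefore the multiplicative order of 59 modulo 119 is 24.

24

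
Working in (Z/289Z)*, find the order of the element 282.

The order of 282 must divide φ(289) = φ(17^2) = 17·(17−1) = 272 = 2^4 · 17.
Divisors of 272: 1, 2, 4, 8, 16, 17, 34, 68, 136, 272.
Compute 282^d (mod 289) for the divisors d until we hit 1:
282^1 ≡ 282 (mod 289)
282^2 ≡ 49 (mod 289)
282^4 ≡ 89 (mod 289)
282^8 ≡ 118 (mod 289)
282^16 ≡ 52 (mod 289)
282^17 ≡ 214 (mod 289)
282^34 ≡ 134 (mod 289)
282^68 ≡ 38 (mod 289)
282^136 ≡ 288 (mod 289)
282^272 ≡ 1 (mod 289) ✓
So ord_289(282) = 272.

272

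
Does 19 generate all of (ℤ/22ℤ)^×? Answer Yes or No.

Yes

φ(22) = φ(2)·φ(11) = 1·10 = 10 = 2 · 5.
It suffices to check that the order of 19 is not a proper divisor of 10: compute 19^(10/q) for q ∈ {2, 5}.
19^5 ≡ 21 (mod 22)  [q = 2: ≢ 1 ✓]
19^2 ≡ 9 (mod 22)  [q = 5: ≢ 1 ✓]
Every test exponent gives a nontrivial residue, hence 19 generates the full group.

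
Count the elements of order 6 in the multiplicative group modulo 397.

φ(397) = 397 − 1 = 396 = 2^2 · 3^2 · 11.
Since (Z/397Z)^× is cyclic of order 396, the number of elements of order d is φ(d) when d | 396 and 0 otherwise.
6 = 2 · 3 divides 396, and φ(6) = 2.

2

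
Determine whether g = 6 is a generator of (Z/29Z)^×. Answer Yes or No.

No

φ(29) = 29 − 1 = 28 = 2^2 · 7.
It suffices to check that the order of 6 is not a proper divisor of 28: compute 6^(28/q) for q ∈ {2, 7}.
6^14 ≡ 1 (mod 29)  [q = 2: ≡ 1 ✗]
6^4 ≡ 20 (mod 29)  [q = 7: ≢ 1 ✓]
6^14 ≡ 1 shows ord(6) | 14, strictly less than φ(29); not a primitive root.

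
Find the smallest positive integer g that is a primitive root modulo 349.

2

φ(349) = 349 − 1 = 348 = 2^2 · 3 · 29.
Test candidates g = 2, 3, … against the prime factors q ∈ {2, 3, 29} of φ(349): g is a generator iff g^(348/q) ≢ 1 for every such q.
g = 2: 2^174 ≡ 348; 2^116 ≡ 226; 2^12 ≡ 257 — none is 1, so 2 is a primitive root.
So 2 is the smallest generator of (Z/349Z)^×.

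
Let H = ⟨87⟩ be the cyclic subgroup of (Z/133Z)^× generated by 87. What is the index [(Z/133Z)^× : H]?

18

ord(87) | φ(133) = φ(7·19) = (7−1)·(19−1) = 6·18 = 108 = 2^2 · 3^3.
Divisors of 108: 1, 2, 3, 4, 6, 9, 12, 18, 27, 36, 54, 108.
Check 87^d mod 133 for each divisor in increasing order:
87^1 ≡ 87
87^2 ≡ 121
87^3 ≡ 20
87^4 ≡ 11
87^6 ≡ 1
So ord_133(87) = 6, hence |⟨87⟩| = 6.
[(Z/133Z)^× : ⟨87⟩] = 108/6 = 18.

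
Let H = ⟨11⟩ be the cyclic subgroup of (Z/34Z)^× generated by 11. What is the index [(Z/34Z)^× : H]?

1

Since 11 ∈ (Z/34Z)^×, its order divides φ(34) = φ(2)·φ(17) = 1·16 = 16 = 2^4.
Divisors of 16: 1, 2, 4, 8, 16.
Evaluate successive powers at the divisors of 16:
11^1 ≡ 11
11^2 ≡ 19
11^4 ≡ 21
11^8 ≡ 33
11^16 ≡ 1
The order of 11 is 16, so the subgroup it generates has 16 elements.
Index = |(Z/34Z)^×| / |⟨11⟩| = 16 / 16 = 1.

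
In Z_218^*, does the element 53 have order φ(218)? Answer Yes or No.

φ(218) = φ(2)·φ(109) = 1·108 = 108 = 2^2 · 3^3.
53 is a primitive root mod 218 iff 53^(φ(218)/q) ≢ 1 for every prime q | φ(218), i.e. q ∈ {2, 3}.
53^54 ≡ 217 (mod 218)  [q = 2: ≢ 1 ✓]
53^36 ≡ 63 (mod 218)  [q = 3: ≢ 1 ✓]
Every test exponent gives a nontrivial residue, hence 53 generates the full group.

Yes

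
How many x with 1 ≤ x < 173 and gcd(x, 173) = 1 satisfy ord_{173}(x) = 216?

0

φ(173) = 173 − 1 = 172 = 2^2 · 43.
(Z/173Z)^× is cyclic (|G| = 172); a cyclic group of order m has exactly φ(d) elements of each order d | m, and none otherwise.
Since 216 ∤ 172, the count is 0.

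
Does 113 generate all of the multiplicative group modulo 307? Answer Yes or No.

φ(307) = 307 − 1 = 306 = 2 · 3^2 · 17.
113 is a primitive root mod 307 iff 113^(φ(307)/q) ≢ 1 for every prime q | φ(307), i.e. q ∈ {2, 3, 17}.
113^153 ≡ 1 (mod 307)  [q = 2: ≡ 1 ✗]
113^102 ≡ 1 (mod 307)  [q = 3: ≡ 1 ✗]
113^18 ≡ 115 (mod 307)  [q = 17: ≢ 1 ✓]
The check at q = 2 fails, so 113 generates a proper subgroup.

No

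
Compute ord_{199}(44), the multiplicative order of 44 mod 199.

198

The order of 44 must divide φ(199) = 199 − 1 = 198 = 2 · 3^2 · 11.
Divisors of 198: 1, 2, 3, 6, 9, 11, 18, 22, 33, 66, 99, 198.
Evaluate successive powers at the divisors of 198:
44^1 ≡ 44 (mod 199)
44^2 ≡ 145 (mod 199)
44^3 ≡ 12 (mod 199)
44^6 ≡ 144 (mod 199)
44^9 ≡ 136 (mod 199)
44^11 ≡ 19 (mod 199)
44^18 ≡ 188 (mod 199)
44^22 ≡ 162 (mod 199)
44^33 ≡ 93 (mod 199)
44^66 ≡ 92 (mod 199)
44^99 ≡ 198 (mod 199)
44^198 ≡ 1 (mod 199) ✓
Hence ord(44) = 198.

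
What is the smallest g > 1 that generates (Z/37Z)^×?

2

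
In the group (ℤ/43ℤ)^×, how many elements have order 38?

0

φ(43) = 43 − 1 = 42 = 2 · 3 · 7.
(Z/43Z)^× is cyclic (|G| = 42); a cyclic group of order m has exactly φ(d) elements of each order d | m, and none otherwise.
Since 38 ∤ 42, the count is 0.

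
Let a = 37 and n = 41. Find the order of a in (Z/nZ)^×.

The order of 37 must divide φ(41) = 41 − 1 = 40 = 2^3 · 5.
Divisors of 40: 1, 2, 4, 5, 8, 10, 20, 40.
Test each divisor d:
37^1 ≡ 37 (mod 41)
37^2 ≡ 16 (mod 41)
37^4 ≡ 10 (mod 41)
37^5 ≡ 1 (mod 41) ✓
Therefore the multiplicative order of 37 modulo 41 is 5.

5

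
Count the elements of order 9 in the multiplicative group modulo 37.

φ(37) = 37 − 1 = 36 = 2^2 · 3^2.
Since (Z/37Z)^× is cyclic of order 36, the number of elements of order d is φ(d) when d | 36 and 0 otherwise.
9 = 3^2 divides 36, and φ(9) = 6.

6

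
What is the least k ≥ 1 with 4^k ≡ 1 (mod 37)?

18

ord(4) | φ(37) = 37 − 1 = 36 = 2^2 · 3^2.
Divisors of 36: 1, 2, 3, 4, 6, 9, 12, 18, 36.
Check 4^d mod 37 for each divisor in increasing order:
4^1 ≡ 4
4^2 ≡ 16
4^3 ≡ 27
4^4 ≡ 34
4^6 ≡ 26
4^9 ≡ 36
4^12 ≡ 10
4^18 ≡ 1
The smallest such exponent is 18, so the order of 4 is 18.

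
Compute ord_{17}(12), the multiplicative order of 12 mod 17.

By Lagrange's theorem, ord_17(12) divides φ(17) = 17 − 1 = 16 = 2^4.
Divisors of 16: 1, 2, 4, 8, 16.
Evaluate successive powers at the divisors of 16:
12^1 ≡ 12
12^2 ≡ 8
12^4 ≡ 13
12^8 ≡ 16
12^16 ≡ 1
The smallest such exponent is 16, so the order of 12 is 16.

16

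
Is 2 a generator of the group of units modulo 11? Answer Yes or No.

φ(11) = 11 − 1 = 10 = 2 · 5.
An element g generates (Z/11Z)^× iff g^(10/q) ≢ 1 (mod 11) for each prime q ∈ {2, 5}.
2^5 ≡ 10 (mod 11)  [q = 2: ≢ 1 ✓]
2^2 ≡ 4 (mod 11)  [q = 5: ≢ 1 ✓]
All checks pass, so 2 has order 10 and is a primitive root modulo 11.

Yes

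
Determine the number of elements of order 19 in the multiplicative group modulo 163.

φ(163) = 163 − 1 = 162 = 2 · 3^4.
In a cyclic group of order 162, there are φ(d) elements of order d for each divisor d of 162, and zero for non-divisors.
19 does not divide 162, so no element of (Z/163Z)^× has order 19.

0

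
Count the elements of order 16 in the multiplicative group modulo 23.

0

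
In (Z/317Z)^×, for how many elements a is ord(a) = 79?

φ(317) = 317 − 1 = 316 = 2^2 · 79.
(Z/317Z)^× is cyclic (|G| = 316); a cyclic group of order m has exactly φ(d) elements of each order d | m, and none otherwise.
79 | 316, and φ(79) = 79 − 1 = 78.

78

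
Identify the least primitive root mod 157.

5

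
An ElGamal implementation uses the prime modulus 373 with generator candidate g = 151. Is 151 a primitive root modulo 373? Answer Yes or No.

Yes

φ(373) = 373 − 1 = 372 = 2^2 · 3 · 31.
151 is a primitive root mod 373 iff 151^(φ(373)/q) ≢ 1 for every prime q | φ(373), i.e. q ∈ {2, 3, 31}.
151^186 ≡ 372 (mod 373)  [q = 2: ≢ 1 ✓]
151^124 ≡ 284 (mod 373)  [q = 3: ≢ 1 ✓]
151^12 ≡ 286 (mod 373)  [q = 31: ≢ 1 ✓]
None equal 1, so ord_373(151) = 372: 151 is a primitive root.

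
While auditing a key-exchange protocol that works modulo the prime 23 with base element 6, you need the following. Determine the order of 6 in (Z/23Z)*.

Since 6 ∈ (Z/23Z)^×, its order divides φ(23) = 23 − 1 = 22 = 2 · 11.
Divisors of 22: 1, 2, 11, 22.
Test each divisor d:
6^1 ≡ 6 (mod 23)
6^2 ≡ 13 (mod 23)
6^11 ≡ 1 (mod 23) ✓
So ord_23(6) = 11.

11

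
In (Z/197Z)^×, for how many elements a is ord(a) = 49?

42

φ(197) = 197 − 1 = 196 = 2^2 · 7^2.
Since (Z/197Z)^× is cyclic of order 196, the number of elements of order d is φ(d) when d | 196 and 0 otherwise.
49 = 7^2 divides 196, and φ(49) = 42.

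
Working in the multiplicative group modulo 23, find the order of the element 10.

22

Since 10 ∈ (Z/23Z)^×, its order divides φ(23) = 23 − 1 = 22 = 2 · 11.
Divisors of 22: 1, 2, 11, 22.
Evaluate successive powers at the divisors of 22:
10^1 ≡ 10 (mod 23)
10^2 ≡ 8 (mod 23)
10^11 ≡ 22 (mod 23)
10^22 ≡ 1 (mod 23) ✓
So ord_23(10) = 22.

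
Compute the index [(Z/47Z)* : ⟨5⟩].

Since 5 ∈ (Z/47Z)^×, its order divides φ(47) = 47 − 1 = 46 = 2 · 23.
Divisors of 46: 1, 2, 23, 46.
Compute 5^d (mod 47) for the divisors d until we hit 1:
5^1 ≡ 5 (mod 47)
5^2 ≡ 25 (mod 47)
5^23 ≡ 46 (mod 47)
5^46 ≡ 1 (mod 47) ✓
The order of 5 is 46, so the subgroup it generates has 46 elements.
The index is φ(47) / ord(5) = 46 / 46 = 1.

1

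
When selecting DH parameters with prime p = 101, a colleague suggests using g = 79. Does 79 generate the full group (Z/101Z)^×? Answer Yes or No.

φ(101) = 101 − 1 = 100 = 2^2 · 5^2.
An element g generates (Z/101Z)^× iff g^(100/q) ≢ 1 (mod 101) for each prime q ∈ {2, 5}.
79^50 ≡ 1 (mod 101)  [q = 2: ≡ 1 ✗]
79^20 ≡ 84 (mod 101)  [q = 5: ≢ 1 ✓]
79^50 ≡ 1 shows ord(79) | 50, strictly less than φ(101); not a primitive root.

No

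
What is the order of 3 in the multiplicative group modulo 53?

ord(3) | φ(53) = 53 − 1 = 52 = 2^2 · 13.
Divisors of 52: 1, 2, 4, 13, 26, 52.
Evaluate successive powers at the divisors of 52:
3^1 ≡ 3
3^2 ≡ 9
3^4 ≡ 28
3^13 ≡ 30
3^26 ≡ 52
3^52 ≡ 1
The smallest such exponent is 52, so the order of 3 is 52.

52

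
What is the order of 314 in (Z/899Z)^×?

35

By Lagrange's theorem, ord_899(314) divides φ(899) = φ(29·31) = (29−1)·(31−1) = 28·30 = 840 = 2^3 · 3 · 5 · 7.
Divisors of 840: 1, 2, 3, 4, 5, 6, 7, 8, 10, 12, 14, 15, 20, 21, 24, 28, 30, 35, 40, 42, 56, 60, 70, 84, 105, 120, 140, 168, 210, 280, 420, 840.
Test each divisor d:
314^1 ≡ 314 (mod 899)
314^2 ≡ 605 (mod 899)
314^3 ≡ 281 (mod 899)
314^4 ≡ 132 (mod 899)
314^5 ≡ 94 (mod 899)
314^6 ≡ 748 (mod 899)
314^7 ≡ 233 (mod 899)
314^8 ≡ 343 (mod 899)
314^10 ≡ 745 (mod 899)
314^12 ≡ 326 (mod 899)
314^14 ≡ 349 (mod 899)
314^15 ≡ 807 (mod 899)
314^20 ≡ 342 (mod 899)
314^21 ≡ 407 (mod 899)
314^24 ≡ 194 (mod 899)
314^28 ≡ 436 (mod 899)
314^30 ≡ 373 (mod 899)
314^35 ≡ 1 (mod 899) ✓
Therefore the multiplicative order of 314 modulo 899 is 35.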